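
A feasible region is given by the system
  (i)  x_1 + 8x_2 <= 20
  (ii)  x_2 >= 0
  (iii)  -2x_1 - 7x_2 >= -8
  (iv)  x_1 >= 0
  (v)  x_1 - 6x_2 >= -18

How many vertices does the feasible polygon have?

3

Of the 10 pairwise boundary intersections, those satisfying every inequality are:
  (4, 0)
  (0, 0)
  (0, 8/7)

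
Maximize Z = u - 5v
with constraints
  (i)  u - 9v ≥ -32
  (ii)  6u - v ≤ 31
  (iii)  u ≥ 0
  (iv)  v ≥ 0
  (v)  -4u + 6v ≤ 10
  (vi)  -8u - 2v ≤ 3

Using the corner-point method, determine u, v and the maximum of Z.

u = 31/6, v = 0, maximum Z = 31/6

Vertices and Z = u - 5v:
  (311/53, 223/53) → Z = -804/53
  (17/5, 59/15) → Z = -244/15
  (31/6, 0) → Z = 31/6
  (0, 0) → Z = 0
  (0, 5/3) → Z = -25/3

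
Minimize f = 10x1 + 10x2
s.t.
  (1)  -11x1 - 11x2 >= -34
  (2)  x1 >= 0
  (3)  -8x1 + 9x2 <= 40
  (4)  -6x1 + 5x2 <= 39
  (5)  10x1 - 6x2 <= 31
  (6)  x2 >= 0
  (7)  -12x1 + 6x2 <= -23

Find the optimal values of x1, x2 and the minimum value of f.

x1 = 23/12, x2 = 0, minimum f = 115/6

Vertices and f = 10x1 + 10x2:
  (34/11, 0) → f = 340/11
  (457/198, 155/198) → f = 340/11
  (23/12, 0) → f = 115/6

The optimum lies where x2 = 0 and -12x1 + 6x2 = -23.
Solving simultaneously gives x1 = 23/12, x2 = 0.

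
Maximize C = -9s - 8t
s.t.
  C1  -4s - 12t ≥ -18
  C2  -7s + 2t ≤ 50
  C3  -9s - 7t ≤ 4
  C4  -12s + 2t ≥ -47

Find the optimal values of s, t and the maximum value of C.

Vertices and C = -9s - 8t:
  (-87/40, 89/40) → C = 71/40
  (75/19, 7/38) → C = -37
  (107/34, -157/34) → C = 293/34

s = 107/34, t = -157/34, maximum C = 293/34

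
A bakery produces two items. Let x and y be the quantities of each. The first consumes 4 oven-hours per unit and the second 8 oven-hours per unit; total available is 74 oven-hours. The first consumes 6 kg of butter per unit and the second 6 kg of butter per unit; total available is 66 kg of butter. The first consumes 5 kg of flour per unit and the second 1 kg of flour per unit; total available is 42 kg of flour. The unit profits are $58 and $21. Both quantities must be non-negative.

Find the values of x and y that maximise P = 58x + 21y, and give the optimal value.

x = 31/4, y = 13/4, maximum P = 2071/4

Corner points and P = 58x + 21y:
  (0, 0) → P = 0
  (0, 37/4) → P = 777/4
  (42/5, 0) → P = 2436/5
  (7/2, 15/2) → P = 721/2
  (31/4, 13/4) → P = 2071/4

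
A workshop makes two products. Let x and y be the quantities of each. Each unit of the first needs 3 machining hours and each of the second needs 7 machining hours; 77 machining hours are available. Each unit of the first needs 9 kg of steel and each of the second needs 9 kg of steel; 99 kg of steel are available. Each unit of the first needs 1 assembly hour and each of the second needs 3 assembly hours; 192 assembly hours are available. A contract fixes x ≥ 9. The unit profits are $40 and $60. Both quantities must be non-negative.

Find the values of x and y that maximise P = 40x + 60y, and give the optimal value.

x = 9, y = 2, maximum P = 480

The binding constraints are 9x + 9y = 99 and x = 9.
Solving simultaneously gives x = 9, y = 2.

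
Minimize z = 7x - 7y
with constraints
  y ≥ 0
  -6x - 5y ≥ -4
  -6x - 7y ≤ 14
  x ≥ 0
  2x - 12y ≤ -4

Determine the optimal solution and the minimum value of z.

Corner points and z = 7x - 7y:
  (0, 4/5) → z = -28/5
  (14/41, 16/41) → z = -14/41
  (0, 1/3) → z = -7/3

At the optimal vertex, -6x - 5y = -4 and x = 0.
Solving simultaneously gives x = 0, y = 4/5.

x = 0, y = 4/5, minimum z = -28/5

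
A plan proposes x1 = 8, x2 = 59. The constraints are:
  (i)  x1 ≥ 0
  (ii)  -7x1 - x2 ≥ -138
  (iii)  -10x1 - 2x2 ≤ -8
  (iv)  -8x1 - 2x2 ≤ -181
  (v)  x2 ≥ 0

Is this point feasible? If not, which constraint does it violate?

(i): 8 ≥ 0 ✓
(ii): -115 ≥ -138 ✓
(iii): -198 ≤ -8 ✓
(iv): -182 ≤ -181 ✓
(v): 59 ≥ 0 ✓

feasible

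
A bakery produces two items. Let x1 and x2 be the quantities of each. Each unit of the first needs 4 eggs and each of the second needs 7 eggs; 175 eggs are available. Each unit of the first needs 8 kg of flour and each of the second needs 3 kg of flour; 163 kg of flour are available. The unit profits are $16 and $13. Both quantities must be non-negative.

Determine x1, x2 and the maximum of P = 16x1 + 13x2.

x1 = 14, x2 = 17, maximum P = 445

Vertices and P = 16x1 + 13x2:
  (0, 0) → P = 0
  (0, 25) → P = 325
  (163/8, 0) → P = 326
  (14, 17) → P = 445

The binding constraints are 4x1 + 7x2 = 175 and 8x1 + 3x2 = 163.
Solving simultaneously gives x1 = 14, x2 = 17.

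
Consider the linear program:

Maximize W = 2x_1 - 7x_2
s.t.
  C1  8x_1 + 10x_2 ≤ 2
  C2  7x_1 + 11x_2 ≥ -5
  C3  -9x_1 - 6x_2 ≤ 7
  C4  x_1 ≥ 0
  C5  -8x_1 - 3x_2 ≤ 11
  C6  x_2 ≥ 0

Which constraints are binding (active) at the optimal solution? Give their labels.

Feasible corners and W = 2x_1 - 7x_2:
  (0, 1/5) → W = -7/5
  (1/4, 0) → W = 1/2
  (0, 0) → W = 0

The maximum is at (1/4, 0). Substituting into each constraint, equality holds for C1 and C6; the remaining constraints have slack.

C1 and C6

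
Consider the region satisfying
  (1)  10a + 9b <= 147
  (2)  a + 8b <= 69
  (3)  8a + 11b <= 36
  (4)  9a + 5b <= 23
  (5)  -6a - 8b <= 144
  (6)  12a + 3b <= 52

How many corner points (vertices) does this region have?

5

Intersecting each pair of boundary lines and keeping only the points that satisfy every inequality leaves:
  (-471/53, 516/53)
  (-213/5, 279/20)
  (73/59, 140/59)
  (191/33, -64/11)
  (424/39, -340/13)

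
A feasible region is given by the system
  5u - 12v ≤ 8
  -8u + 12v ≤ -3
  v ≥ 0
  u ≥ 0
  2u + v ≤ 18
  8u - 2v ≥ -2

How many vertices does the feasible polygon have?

Intersecting each pair of boundary lines and keeping only the points that satisfy every inequality leaves:
  (8/5, 0)
  (224/29, 74/29)
  (3/8, 0)
  (219/32, 69/16)

4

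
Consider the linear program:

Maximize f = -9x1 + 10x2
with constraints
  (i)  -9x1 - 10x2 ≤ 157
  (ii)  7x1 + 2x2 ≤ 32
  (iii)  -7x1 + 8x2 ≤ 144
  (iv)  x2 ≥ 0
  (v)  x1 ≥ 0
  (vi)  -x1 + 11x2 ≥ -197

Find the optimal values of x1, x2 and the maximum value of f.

Corner points and f = -9x1 + 10x2:
  (32/7, 0) → f = -288/7
  (0, 16) → f = 160
  (0, 0) → f = 0

At the optimal vertex, 7x1 + 2x2 = 32 and x1 = 0.
Solving simultaneously gives x1 = 0, x2 = 16.

x1 = 0, x2 = 16, maximum f = 160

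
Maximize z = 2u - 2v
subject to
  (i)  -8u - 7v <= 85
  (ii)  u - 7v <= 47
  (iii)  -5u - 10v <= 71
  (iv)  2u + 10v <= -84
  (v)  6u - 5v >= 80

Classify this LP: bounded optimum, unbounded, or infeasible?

The boundaries u - 7v = 47 and 6u - 5v = 80 meet at (325/37, -202/37), but that point violates 2u + 10v ≤ -84. Every candidate vertex is excluded by some other constraint, so the feasible region is empty.

infeasible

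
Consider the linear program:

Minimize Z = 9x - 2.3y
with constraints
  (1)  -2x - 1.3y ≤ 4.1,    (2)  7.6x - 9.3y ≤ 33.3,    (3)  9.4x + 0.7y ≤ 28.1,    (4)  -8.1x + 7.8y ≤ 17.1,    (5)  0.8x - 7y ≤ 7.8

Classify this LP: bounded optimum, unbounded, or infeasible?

Feasible corners and Z = 9x - 2.3y:
  (-139/67, 33/871) → Z = -163389/8710
  (-58/47, -59/47) → Z = -3863/470
  (6907/2633, 12945/2633) → Z = 64779/5266
  (722/237, -1271/1659) → Z = 484093/16590
The feasible region has finitely many vertices and no improving ray; the minimum is -163389/8710 at (-139/67, 33/871).

bounded optimum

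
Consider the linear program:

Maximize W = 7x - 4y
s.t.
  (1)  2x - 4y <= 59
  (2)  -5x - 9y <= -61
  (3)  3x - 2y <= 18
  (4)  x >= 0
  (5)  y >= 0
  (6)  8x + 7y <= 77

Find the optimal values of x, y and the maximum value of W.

x = 266/37, y = 103/37, maximum W = 1450/37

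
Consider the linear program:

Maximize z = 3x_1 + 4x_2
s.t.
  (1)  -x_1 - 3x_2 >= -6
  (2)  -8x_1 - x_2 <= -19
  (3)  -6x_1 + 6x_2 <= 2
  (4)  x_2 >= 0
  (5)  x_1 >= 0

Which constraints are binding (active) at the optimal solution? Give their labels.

Vertices and z = 3x_1 + 4x_2:
  (51/23, 29/23) → z = 269/23
  (6, 0) → z = 18
  (19/8, 0) → z = 57/8

The maximum is at (6, 0). Substituting into each constraint, equality holds for (1) and (4); the remaining constraints have slack.

(1) and (4)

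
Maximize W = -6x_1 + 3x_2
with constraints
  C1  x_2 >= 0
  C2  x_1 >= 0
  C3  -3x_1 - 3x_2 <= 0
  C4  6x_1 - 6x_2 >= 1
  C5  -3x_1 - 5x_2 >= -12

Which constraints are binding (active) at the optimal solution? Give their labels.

C1 and C4

Feasible corners and W = -6x_1 + 3x_2:
  (1/6, 0) → W = -1
  (4, 0) → W = -24
  (77/48, 23/16) → W = -85/16

The maximum is at (1/6, 0). Substituting into each constraint, equality holds for C1 and C4; the remaining constraints have slack.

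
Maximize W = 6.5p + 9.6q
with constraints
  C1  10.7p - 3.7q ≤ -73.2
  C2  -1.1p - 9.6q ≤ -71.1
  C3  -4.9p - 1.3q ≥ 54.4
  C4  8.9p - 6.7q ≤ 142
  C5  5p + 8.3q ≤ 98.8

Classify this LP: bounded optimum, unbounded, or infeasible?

Extreme points and W = 6.5p + 9.6q:
  (-61467/4561, 40823/4561) → W = -76347/45610
  (-19332/1139, 25204/1139) → W = 34206/335
The feasible region has finitely many vertices and no improving ray; the maximum is 34206/335 at (-19332/1139, 25204/1139).

bounded optimum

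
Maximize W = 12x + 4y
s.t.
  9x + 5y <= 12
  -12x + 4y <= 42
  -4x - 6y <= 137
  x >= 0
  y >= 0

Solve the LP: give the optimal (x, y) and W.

x = 4/3, y = 0, maximum W = 16

Vertices and W = 12x + 4y:
  (0, 12/5) → W = 48/5
  (4/3, 0) → W = 16
  (0, 0) → W = 0

The binding constraints are 9x + 5y = 12 and y = 0.
Solving simultaneously gives x = 4/3, y = 0.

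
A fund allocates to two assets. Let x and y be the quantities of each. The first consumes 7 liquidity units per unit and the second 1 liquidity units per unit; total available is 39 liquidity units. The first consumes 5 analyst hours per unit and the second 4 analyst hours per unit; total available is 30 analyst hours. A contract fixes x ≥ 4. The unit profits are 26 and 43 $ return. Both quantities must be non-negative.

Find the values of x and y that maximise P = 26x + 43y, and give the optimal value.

Extreme points and P = 26x + 43y:
  (39/7, 0) → P = 1014/7
  (4, 0) → P = 104
  (126/23, 15/23) → P = 3921/23
  (4, 5/2) → P = 423/2

The optimum lies where 5x + 4y = 30 and x = 4.
Solving simultaneously gives x = 4, y = 5/2.

x = 4, y = 5/2, maximum P = 423/2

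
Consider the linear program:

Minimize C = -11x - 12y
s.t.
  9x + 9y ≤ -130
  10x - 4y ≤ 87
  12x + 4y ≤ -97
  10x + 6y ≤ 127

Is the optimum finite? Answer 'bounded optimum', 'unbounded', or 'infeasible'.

From the feasible point (-353/72, -229/24), moving in the direction (-9, 9) keeps every constraint satisfied while C decreases without bound.

unbounded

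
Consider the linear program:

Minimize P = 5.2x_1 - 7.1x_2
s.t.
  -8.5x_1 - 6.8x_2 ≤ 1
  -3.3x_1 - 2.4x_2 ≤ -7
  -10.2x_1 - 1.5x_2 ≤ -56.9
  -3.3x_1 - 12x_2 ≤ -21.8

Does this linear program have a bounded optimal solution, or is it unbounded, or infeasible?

From the feasible point (4334/783, 1153/3915), moving in the direction (-1.5, 10.2) keeps every constraint satisfied while P decreases without bound.

unbounded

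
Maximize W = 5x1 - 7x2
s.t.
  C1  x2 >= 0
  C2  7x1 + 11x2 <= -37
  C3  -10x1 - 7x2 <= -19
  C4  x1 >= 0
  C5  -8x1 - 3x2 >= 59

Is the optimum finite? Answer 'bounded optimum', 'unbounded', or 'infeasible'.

infeasible

The boundaries x1 = 0 and -8x1 - 3x2 = 59 meet at (0, -59/3), but that point violates x2 ≥ 0. Every candidate vertex is excluded by some other constraint, so the feasible region is empty.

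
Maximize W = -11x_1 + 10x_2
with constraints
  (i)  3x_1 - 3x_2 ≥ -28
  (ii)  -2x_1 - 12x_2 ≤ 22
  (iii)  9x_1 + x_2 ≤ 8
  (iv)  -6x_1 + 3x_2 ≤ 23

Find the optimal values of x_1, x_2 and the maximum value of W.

x_1 = 1/33, x_2 = 85/11, maximum W = 2539/33

Feasible corners and W = -11x_1 + 10x_2:
  (59/53, -107/53) → W = -1719/53
  (-57/13, -43/39) → W = 1451/39
  (1/33, 85/11) → W = 2539/33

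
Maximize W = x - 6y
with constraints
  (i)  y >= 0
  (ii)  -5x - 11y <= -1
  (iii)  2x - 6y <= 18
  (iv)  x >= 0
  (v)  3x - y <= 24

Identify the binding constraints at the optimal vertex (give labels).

(i) and (v)

Corner points and W = x - 6y:
  (1/5, 0) → W = 1/5
  (8, 0) → W = 8
  (0, 1/11) → W = -6/11
The feasible region is unbounded (it extends along (0, 1), (1, 3)), but W strictly decreases along every unbounded feasible direction, so there is no improving ray and the maximum is attained at a vertex.

The maximum is at (8, 0). Substituting into each constraint, equality holds for (i) and (v); the remaining constraints have slack.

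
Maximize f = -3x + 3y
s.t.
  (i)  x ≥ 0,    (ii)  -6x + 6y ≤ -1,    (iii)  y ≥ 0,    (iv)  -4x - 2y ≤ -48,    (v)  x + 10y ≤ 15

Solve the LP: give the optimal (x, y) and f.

x = 225/19, y = 6/19, maximum f = -657/19

Extreme points and f = -3x + 3y:
  (12, 0) → f = -36
  (15, 0) → f = -45
  (225/19, 6/19) → f = -657/19

At the optimal vertex, -4x - 2y = -48 and x + 10y = 15.
Solving simultaneously gives x = 225/19, y = 6/19.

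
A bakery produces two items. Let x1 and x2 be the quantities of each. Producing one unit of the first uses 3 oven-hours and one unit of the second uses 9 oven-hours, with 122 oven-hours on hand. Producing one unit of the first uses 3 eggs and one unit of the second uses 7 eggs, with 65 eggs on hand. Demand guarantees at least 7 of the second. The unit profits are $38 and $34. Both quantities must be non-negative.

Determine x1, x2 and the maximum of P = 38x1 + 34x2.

x1 = 16/3, x2 = 7, maximum P = 1322/3

Vertices and P = 38x1 + 34x2:
  (0, 65/7) → P = 2210/7
  (0, 7) → P = 238
  (16/3, 7) → P = 1322/3

The optimum lies where 3x1 + 7x2 = 65 and x2 = 7.
Solving simultaneously gives x1 = 16/3, x2 = 7.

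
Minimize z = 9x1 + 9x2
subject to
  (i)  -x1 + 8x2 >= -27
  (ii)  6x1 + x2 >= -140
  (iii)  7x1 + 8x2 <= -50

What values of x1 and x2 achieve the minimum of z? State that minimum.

x1 = -1093/49, x2 = -302/49, minimum z = -12555/49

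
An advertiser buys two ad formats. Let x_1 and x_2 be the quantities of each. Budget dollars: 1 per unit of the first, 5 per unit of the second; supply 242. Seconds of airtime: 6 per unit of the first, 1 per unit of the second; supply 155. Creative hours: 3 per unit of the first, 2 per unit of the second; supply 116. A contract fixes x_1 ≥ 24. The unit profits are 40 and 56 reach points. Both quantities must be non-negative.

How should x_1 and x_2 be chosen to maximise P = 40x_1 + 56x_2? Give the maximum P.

x_1 = 24, x_2 = 11, maximum P = 1576

Vertices and P = 40x_1 + 56x_2:
  (155/6, 0) → P = 3100/3
  (24, 0) → P = 960
  (24, 11) → P = 1576

The optimum lies where 6x_1 + x_2 = 155 and x_1 = 24.
Solving simultaneously gives x_1 = 24, x_2 = 11.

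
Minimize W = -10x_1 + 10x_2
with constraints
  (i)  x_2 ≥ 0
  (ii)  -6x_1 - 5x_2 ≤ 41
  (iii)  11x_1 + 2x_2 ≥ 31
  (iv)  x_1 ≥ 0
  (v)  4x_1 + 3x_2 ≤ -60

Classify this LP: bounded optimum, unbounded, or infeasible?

The boundaries x_2 = 0 and 11x_1 + 2x_2 = 31 meet at (31/11, 0), but that point violates 4x_1 + 3x_2 ≤ -60. Every candidate vertex is excluded by some other constraint, so the feasible region is empty.

infeasible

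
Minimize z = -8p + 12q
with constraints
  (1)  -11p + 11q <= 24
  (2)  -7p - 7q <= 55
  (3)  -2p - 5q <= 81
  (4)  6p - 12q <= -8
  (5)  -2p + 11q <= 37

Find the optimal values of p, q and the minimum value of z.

Feasible corners and z = -8p + 12q:
  (-100/33, -28/33) → z = 464/33
  (13/9, 359/99) → z = 3164/99
  (178/21, 103/21) → z = -188/21

At the optimal vertex, 6p - 12q = -8 and -2p + 11q = 37.
Solving simultaneously gives p = 178/21, q = 103/21.

p = 178/21, q = 103/21, minimum z = -188/21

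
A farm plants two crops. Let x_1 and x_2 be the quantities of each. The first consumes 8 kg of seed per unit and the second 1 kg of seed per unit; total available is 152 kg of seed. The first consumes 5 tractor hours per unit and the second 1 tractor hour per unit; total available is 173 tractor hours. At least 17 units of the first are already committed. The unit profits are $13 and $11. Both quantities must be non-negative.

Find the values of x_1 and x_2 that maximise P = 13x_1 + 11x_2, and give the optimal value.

x_1 = 17, x_2 = 16, maximum P = 397

Vertices and P = 13x_1 + 11x_2:
  (19, 0) → P = 247
  (17, 0) → P = 221
  (17, 16) → P = 397

At the optimal vertex, 8x_1 + x_2 = 152 and x_1 = 17.
Solving simultaneously gives x_1 = 17, x_2 = 16.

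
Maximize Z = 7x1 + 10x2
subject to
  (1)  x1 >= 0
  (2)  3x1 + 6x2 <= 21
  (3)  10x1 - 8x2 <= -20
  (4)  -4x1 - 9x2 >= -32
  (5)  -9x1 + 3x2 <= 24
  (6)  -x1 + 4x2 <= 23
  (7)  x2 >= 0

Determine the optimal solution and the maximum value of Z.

Corner points and Z = 7x1 + 10x2:
  (0, 7/2) → Z = 35
  (0, 5/2) → Z = 25
  (4/7, 45/14) → Z = 253/7

The optimum lies where 3x1 + 6x2 = 21 and 10x1 - 8x2 = -20.
Solving simultaneously gives x1 = 4/7, x2 = 45/14.

x1 = 4/7, x2 = 45/14, maximum Z = 253/7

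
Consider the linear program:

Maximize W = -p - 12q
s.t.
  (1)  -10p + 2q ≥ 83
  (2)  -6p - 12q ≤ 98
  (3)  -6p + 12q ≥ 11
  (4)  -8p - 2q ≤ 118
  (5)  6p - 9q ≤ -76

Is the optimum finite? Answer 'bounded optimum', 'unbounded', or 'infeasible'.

Feasible corners and W = -p - 12q:
  (-595/78, 131/39) → W = -2549/78
  (-305/21, -19/21) → W = 533/21
  (-299/21, -22/21) → W = 563/21
The feasible region has finitely many vertices and no improving ray; the maximum is 563/21 at (-299/21, -22/21).

bounded optimum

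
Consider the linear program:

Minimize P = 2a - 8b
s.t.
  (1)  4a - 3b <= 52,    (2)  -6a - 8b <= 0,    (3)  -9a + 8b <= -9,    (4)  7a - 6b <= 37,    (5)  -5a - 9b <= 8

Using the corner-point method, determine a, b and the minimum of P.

a = 389/5, b = 432/5, minimum P = -2678/5

Extreme points and P = 2a - 8b:
  (389/5, 432/5) → P = -2678/5
  (67, 72) → P = -442
  (3/5, -9/20) → P = 24/5
  (74/23, -111/46) → P = 592/23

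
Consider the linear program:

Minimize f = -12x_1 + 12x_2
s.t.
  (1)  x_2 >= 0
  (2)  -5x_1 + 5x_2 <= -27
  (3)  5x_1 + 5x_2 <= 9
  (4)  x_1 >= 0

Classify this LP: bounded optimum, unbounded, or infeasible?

The boundaries x_2 = 0 and -5x_1 + 5x_2 = -27 meet at (27/5, 0), but that point violates 5x_1 + 5x_2 ≤ 9. Every candidate vertex is excluded by some other constraint, so the feasible region is empty.

infeasible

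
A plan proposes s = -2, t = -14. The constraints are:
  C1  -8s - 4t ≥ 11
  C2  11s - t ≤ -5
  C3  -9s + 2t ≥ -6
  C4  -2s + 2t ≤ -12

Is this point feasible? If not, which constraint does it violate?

Constraint C3: -9s + 2t = -10, which is not ≥ -6. All other constraints are satisfied.

not feasible — violates C3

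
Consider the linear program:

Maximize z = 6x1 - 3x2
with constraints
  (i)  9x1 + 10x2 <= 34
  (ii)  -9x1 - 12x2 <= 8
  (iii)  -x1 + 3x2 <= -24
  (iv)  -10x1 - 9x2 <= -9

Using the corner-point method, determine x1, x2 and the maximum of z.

Corner points and z = 6x1 - 3x2:
  (244/9, -21) → z = 677/3
  (342/37, -182/37) → z = 2598/37
  (88/13, -224/39) → z = 752/13

x1 = 244/9, x2 = -21, maximum z = 677/3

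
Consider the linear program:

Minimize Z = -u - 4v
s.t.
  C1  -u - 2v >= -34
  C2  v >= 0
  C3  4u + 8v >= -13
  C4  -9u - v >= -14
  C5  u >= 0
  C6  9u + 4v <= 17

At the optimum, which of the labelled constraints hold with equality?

Feasible corners and Z = -u - 4v:
  (14/9, 0) → Z = -14/9
  (0, 0) → Z = 0
  (13/9, 1) → Z = -49/9
  (0, 17/4) → Z = -17

The minimum is at (0, 17/4). Substituting into each constraint, equality holds for C5 and C6; the remaining constraints have slack.

C5 and C6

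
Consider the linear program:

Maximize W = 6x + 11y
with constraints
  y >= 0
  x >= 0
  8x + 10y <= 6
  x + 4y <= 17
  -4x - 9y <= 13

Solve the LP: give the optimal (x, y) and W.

x = 0, y = 3/5, maximum W = 33/5

Vertices and W = 6x + 11y:
  (0, 0) → W = 0
  (3/4, 0) → W = 9/2
  (0, 3/5) → W = 33/5

The optimum lies where x = 0 and 8x + 10y = 6.
Solving simultaneously gives x = 0, y = 3/5.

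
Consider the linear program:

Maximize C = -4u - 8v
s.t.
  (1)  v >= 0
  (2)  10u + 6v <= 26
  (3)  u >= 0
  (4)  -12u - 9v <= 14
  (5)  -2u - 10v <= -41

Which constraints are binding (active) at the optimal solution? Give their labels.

(3) and (5)

Vertices and C = -4u - 8v:
  (0, 13/3) → C = -104/3
  (7/44, 179/44) → C = -365/11
  (0, 41/10) → C = -164/5

The maximum is at (0, 41/10). Substituting into each constraint, equality holds for (3) and (5); the remaining constraints have slack.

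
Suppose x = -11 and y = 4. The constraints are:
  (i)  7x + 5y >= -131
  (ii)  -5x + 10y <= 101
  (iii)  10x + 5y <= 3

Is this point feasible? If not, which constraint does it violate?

(i): -57 ≥ -131 ✓
(ii): 95 ≤ 101 ✓
(iii): -90 ≤ 3 ✓

feasible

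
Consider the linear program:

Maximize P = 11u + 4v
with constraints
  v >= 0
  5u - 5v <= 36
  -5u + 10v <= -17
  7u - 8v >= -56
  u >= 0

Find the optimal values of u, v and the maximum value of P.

Corner points and P = 11u + 4v:
  (36/5, 0) → P = 396/5
  (17/5, 0) → P = 187/5
  (11, 19/5) → P = 681/5

The binding constraints are 5u - 5v = 36 and -5u + 10v = -17.
Solving simultaneously gives u = 11, v = 19/5.

u = 11, v = 19/5, maximum P = 681/5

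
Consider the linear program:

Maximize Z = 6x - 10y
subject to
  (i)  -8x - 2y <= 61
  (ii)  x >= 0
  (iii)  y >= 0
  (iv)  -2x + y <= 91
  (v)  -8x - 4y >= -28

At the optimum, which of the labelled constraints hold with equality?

Feasible corners and Z = 6x - 10y:
  (0, 0) → Z = 0
  (0, 7) → Z = -70
  (7/2, 0) → Z = 21

The maximum is at (7/2, 0). Substituting into each constraint, equality holds for (iii) and (v); the remaining constraints have slack.

(iii) and (v)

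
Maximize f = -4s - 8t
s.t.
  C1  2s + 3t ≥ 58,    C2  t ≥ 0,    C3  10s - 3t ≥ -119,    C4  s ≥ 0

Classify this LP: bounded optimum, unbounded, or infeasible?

Extreme points and f = -4s - 8t:
  (29, 0) → f = -116
  (0, 58/3) → f = -464/3
  (0, 119/3) → f = -952/3
The feasible region has finitely many vertices and no improving ray; the maximum is -116 at (29, 0).

bounded optimum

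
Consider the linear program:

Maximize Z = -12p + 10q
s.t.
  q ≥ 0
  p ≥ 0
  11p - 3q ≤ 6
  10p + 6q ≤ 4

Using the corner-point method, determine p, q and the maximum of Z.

Extreme points and Z = -12p + 10q:
  (0, 0) → Z = 0
  (2/5, 0) → Z = -24/5
  (0, 2/3) → Z = 20/3

p = 0, q = 2/3, maximum Z = 20/3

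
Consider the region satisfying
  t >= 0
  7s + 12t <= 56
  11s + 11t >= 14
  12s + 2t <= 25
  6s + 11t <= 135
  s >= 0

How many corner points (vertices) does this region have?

Pairwise boundary intersections that survive every other constraint:
  (14/11, 0)
  (25/12, 0)
  (94/65, 497/130)
  (0, 14/3)
  (0, 14/11)

5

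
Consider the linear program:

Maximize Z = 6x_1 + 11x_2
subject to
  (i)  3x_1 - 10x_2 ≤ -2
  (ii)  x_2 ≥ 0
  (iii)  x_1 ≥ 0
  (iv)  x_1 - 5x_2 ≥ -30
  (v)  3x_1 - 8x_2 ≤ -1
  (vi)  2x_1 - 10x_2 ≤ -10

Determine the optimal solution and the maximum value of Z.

x_1 = 235/7, x_2 = 89/7, maximum Z = 2389/7

Extreme points and Z = 6x_1 + 11x_2:
  (0, 6) → Z = 66
  (0, 1) → Z = 11
  (235/7, 89/7) → Z = 2389/7
  (5, 2) → Z = 52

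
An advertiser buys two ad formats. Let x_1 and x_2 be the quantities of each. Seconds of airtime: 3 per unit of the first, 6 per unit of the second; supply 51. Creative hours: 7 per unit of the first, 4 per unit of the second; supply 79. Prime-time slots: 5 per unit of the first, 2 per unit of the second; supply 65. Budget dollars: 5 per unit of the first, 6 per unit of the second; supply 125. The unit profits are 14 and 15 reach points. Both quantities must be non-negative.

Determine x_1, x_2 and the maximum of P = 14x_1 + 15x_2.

x_1 = 9, x_2 = 4, maximum P = 186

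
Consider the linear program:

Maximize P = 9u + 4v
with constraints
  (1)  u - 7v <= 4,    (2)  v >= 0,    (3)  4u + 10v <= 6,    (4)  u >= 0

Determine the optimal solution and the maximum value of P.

u = 3/2, v = 0, maximum P = 27/2

Feasible corners and P = 9u + 4v:
  (3/2, 0) → P = 27/2
  (0, 0) → P = 0
  (0, 3/5) → P = 12/5

The binding constraints are v = 0 and 4u + 10v = 6.
Solving simultaneously gives u = 3/2, v = 0.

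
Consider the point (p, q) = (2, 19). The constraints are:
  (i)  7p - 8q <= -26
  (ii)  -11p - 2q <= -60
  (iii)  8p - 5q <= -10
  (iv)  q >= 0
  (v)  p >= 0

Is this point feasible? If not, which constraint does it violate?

feasible

(i): -138 ≤ -26 ✓
(ii): -60 ≤ -60 ✓
(iii): -79 ≤ -10 ✓
(iv): 19 ≥ 0 ✓
(v): 2 ≥ 0 ✓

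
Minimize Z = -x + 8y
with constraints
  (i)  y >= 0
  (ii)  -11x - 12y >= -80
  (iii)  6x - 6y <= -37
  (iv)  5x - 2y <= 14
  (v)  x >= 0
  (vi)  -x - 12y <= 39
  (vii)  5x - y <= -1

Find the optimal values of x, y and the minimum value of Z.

The optimum lies where 6x - 6y = -37 and x = 0.
Solving simultaneously gives x = 0, y = 37/6.

x = 0, y = 37/6, minimum Z = 148/3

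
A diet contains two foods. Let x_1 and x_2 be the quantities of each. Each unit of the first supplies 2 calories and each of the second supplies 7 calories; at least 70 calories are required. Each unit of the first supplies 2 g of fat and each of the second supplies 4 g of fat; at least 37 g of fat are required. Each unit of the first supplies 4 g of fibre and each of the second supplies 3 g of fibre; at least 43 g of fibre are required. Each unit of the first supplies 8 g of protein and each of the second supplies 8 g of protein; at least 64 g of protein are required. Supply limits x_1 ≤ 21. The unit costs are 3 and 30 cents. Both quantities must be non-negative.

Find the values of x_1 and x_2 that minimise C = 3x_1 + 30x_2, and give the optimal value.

x_1 = 21, x_2 = 4, minimum C = 183

Feasible corners and C = 3x_1 + 30x_2:
  (0, 43/3) → C = 430
  (91/22, 97/11) → C = 6093/22
  (21, 4) → C = 183
The feasible region is unbounded (it extends along (0, 1)), but C strictly increases along every unbounded feasible direction, so there is no improving ray and the minimum is attained at a vertex.

At the optimal vertex, 2x_1 + 7x_2 = 70 and x_1 = 21.
Solving simultaneously gives x_1 = 21, x_2 = 4.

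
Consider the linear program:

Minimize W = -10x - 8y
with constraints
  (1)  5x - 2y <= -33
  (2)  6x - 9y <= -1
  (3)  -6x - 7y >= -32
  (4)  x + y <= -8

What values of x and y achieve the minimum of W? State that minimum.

Feasible corners and W = -10x - 8y:
  (-295/33, -193/33) → W = 1498/11
  (-7, -1) → W = 78
  (-88, 80) → W = 240
The feasible region is unbounded (it extends along (-3, -2), (-7, 6)), but W strictly increases along every unbounded feasible direction, so there is no improving ray and the minimum is attained at a vertex.

x = -7, y = -1, minimum W = 78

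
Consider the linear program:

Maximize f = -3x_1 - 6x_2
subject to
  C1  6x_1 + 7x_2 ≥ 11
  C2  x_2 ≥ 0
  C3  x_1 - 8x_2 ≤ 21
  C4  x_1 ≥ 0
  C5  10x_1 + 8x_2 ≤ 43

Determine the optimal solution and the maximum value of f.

Extreme points and f = -3x_1 - 6x_2:
  (11/6, 0) → f = -11/2
  (0, 11/7) → f = -66/7
  (43/10, 0) → f = -129/10
  (0, 43/8) → f = -129/4

The binding constraints are 6x_1 + 7x_2 = 11 and x_2 = 0.
Solving simultaneously gives x_1 = 11/6, x_2 = 0.

x_1 = 11/6, x_2 = 0, maximum f = -11/2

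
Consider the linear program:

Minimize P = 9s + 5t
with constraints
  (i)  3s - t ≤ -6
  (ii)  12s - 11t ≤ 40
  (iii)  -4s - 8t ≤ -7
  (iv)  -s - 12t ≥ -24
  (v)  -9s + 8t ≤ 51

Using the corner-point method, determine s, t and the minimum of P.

Corner points and P = 9s + 5t:
  (-41/28, 45/28) → P = -36/7
  (-48/37, 78/37) → P = -42/37
  (-27/10, 89/40) → P = -527/40

s = -27/10, t = 89/40, minimum P = -527/40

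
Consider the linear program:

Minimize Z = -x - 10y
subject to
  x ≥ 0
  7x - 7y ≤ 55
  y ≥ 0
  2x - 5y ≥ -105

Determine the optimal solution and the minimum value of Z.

Corner points and Z = -x - 10y:
  (0, 0) → Z = 0
  (0, 21) → Z = -210
  (55/7, 0) → Z = -55/7
  (1010/21, 845/21) → Z = -9460/21

The optimum lies where 7x - 7y = 55 and 2x - 5y = -105.
Solving simultaneously gives x = 1010/21, y = 845/21.

x = 1010/21, y = 845/21, minimum Z = -9460/21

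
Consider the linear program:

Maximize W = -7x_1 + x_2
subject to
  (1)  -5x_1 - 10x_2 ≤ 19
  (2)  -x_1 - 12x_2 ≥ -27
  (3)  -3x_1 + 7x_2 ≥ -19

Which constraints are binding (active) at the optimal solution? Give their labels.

Extreme points and W = -7x_1 + x_2:
  (-249/25, 77/25) → W = 364/5
  (57/65, -152/65) → W = -551/65
  (417/43, 62/43) → W = -2857/43

The maximum is at (-249/25, 77/25). Substituting into each constraint, equality holds for (1) and (2); the remaining constraints have slack.

(1) and (2)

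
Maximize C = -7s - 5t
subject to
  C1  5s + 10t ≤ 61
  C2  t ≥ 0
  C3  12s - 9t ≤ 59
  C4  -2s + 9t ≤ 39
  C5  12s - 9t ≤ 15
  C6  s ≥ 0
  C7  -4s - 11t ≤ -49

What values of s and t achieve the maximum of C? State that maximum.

s = 6/29, t = 127/29, maximum C = -677/29

Vertices and C = -7s - 5t:
  (159/65, 317/65) → C = -2698/65
  (233/55, 219/55) → C = -2726/55
  (6/29, 127/29) → C = -677/29
  (101/28, 22/7) → C = -1147/28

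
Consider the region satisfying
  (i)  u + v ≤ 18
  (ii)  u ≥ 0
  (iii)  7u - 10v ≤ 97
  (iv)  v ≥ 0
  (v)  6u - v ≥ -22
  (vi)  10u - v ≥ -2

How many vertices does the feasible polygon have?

Of the 15 pairwise boundary intersections, those satisfying every inequality are:
  (277/17, 29/17)
  (16/11, 182/11)
  (0, 0)
  (0, 2)
  (97/7, 0)

5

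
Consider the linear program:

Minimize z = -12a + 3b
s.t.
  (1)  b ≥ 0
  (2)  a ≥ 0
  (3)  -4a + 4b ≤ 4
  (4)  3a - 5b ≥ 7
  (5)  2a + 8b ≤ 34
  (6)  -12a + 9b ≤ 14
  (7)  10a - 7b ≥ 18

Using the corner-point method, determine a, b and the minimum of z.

Vertices and z = -12a + 3b:
  (7/3, 0) → z = -28
  (17, 0) → z = -204
  (113/17, 44/17) → z = -72

a = 17, b = 0, minimum z = -204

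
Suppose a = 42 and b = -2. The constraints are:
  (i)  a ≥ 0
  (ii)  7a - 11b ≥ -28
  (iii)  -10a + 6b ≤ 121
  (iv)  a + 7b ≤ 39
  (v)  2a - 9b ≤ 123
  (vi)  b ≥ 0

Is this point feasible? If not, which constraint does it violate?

Constraint (vi): b = -2, which is not ≥ 0. All other constraints are satisfied.

not feasible — violates (vi)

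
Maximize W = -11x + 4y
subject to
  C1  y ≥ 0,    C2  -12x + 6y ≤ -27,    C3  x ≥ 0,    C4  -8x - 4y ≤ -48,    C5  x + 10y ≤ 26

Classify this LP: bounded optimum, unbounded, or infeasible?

Corner points and W = -11x + 4y:
  (6, 0) → W = -66
  (26, 0) → W = -286
  (94/19, 40/19) → W = -46
The feasible region has finitely many vertices and no improving ray; the maximum is -46 at (94/19, 40/19).

bounded optimum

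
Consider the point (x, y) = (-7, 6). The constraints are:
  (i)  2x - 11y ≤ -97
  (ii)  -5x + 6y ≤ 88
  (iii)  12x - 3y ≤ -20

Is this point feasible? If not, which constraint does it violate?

Constraint (i): 2x - 11y = -80, which is not ≤ -97. All other constraints are satisfied.

not feasible — violates (i)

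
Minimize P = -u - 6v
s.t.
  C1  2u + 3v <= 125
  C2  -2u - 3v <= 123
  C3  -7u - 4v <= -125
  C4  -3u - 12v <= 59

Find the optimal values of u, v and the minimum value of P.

u = -125/13, v = 625/13, minimum P = -3625/13

The binding constraints are 2u + 3v = 125 and -7u - 4v = -125.
Solving simultaneously gives u = -125/13, v = 625/13.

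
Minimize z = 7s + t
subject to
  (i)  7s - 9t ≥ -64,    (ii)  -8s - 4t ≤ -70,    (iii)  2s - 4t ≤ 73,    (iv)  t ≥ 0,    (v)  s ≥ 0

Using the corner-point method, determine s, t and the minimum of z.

s = 187/50, t = 501/50, minimum z = 181/5

Feasible corners and z = 7s + t:
  (187/50, 501/50) → z = 181/5
  (35/4, 0) → z = 245/4
  (73/2, 0) → z = 511/2
The feasible region is unbounded (it extends along (2, 1), (9, 7)), but z strictly increases along every unbounded feasible direction, so there is no improving ray and the minimum is attained at a vertex.

The binding constraints are 7s - 9t = -64 and -8s - 4t = -70.
Solving simultaneously gives s = 187/50, t = 501/50.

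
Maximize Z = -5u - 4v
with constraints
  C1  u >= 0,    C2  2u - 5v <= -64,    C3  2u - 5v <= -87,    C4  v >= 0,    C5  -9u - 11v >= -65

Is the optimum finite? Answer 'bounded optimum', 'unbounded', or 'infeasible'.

infeasible

The boundaries u = 0 and 2u - 5v = -87 meet at (0, 87/5), but that point violates -9u - 11v ≥ -65. Every candidate vertex is excluded by some other constraint, so the feasible region is empty.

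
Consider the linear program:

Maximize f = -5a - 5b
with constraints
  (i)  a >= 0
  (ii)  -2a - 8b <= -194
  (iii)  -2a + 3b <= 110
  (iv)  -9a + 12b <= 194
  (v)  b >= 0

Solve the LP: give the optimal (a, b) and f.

Corner points and f = -5a - 5b:
  (97/12, 1067/48) → f = -2425/16
  (97, 0) → f = -485
  (246, 602/3) → f = -6700/3
The feasible region is unbounded (it extends along (1, 0), (3, 2)), but f strictly decreases along every unbounded feasible direction, so there is no improving ray and the maximum is attained at a vertex.

a = 97/12, b = 1067/48, maximum f = -2425/16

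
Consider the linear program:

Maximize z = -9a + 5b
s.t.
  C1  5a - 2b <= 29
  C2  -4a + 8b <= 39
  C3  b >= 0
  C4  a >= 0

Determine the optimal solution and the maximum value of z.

Vertices and z = -9a + 5b:
  (155/16, 311/32) → z = -1235/32
  (29/5, 0) → z = -261/5
  (0, 39/8) → z = 195/8
  (0, 0) → z = 0

a = 0, b = 39/8, maximum z = 195/8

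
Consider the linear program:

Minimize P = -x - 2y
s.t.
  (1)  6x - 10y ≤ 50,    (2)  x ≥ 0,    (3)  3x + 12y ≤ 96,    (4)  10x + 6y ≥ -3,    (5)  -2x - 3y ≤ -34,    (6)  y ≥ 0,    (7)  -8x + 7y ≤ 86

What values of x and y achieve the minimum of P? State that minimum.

x = 260/17, y = 71/17, minimum P = -402/17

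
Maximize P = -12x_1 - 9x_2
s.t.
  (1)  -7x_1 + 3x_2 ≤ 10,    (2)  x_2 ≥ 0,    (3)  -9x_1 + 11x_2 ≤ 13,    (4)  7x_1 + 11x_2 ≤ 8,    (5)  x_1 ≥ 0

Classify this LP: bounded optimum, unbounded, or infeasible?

Extreme points and P = -12x_1 - 9x_2:
  (8/7, 0) → P = -96/7
  (0, 0) → P = 0
  (0, 8/11) → P = -72/11
The feasible region has finitely many vertices and no improving ray; the maximum is 0 at (0, 0).

bounded optimum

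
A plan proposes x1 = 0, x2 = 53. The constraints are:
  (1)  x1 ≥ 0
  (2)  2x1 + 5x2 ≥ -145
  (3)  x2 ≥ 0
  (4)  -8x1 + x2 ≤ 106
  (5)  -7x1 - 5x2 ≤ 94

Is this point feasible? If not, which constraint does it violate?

(1): 0 ≥ 0 ✓
(2): 265 ≥ -145 ✓
(3): 53 ≥ 0 ✓
(4): 53 ≤ 106 ✓
(5): -265 ≤ 94 ✓

feasible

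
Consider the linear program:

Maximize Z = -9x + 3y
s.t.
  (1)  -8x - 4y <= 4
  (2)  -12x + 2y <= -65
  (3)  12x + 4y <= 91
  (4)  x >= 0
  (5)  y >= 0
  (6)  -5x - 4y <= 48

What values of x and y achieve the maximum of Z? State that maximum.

x = 221/36, y = 13/3, maximum Z = -169/4

Feasible corners and Z = -9x + 3y:
  (221/36, 13/3) → Z = -169/4
  (65/12, 0) → Z = -195/4
  (91/12, 0) → Z = -273/4

The binding constraints are -12x + 2y = -65 and 12x + 4y = 91.
Solving simultaneously gives x = 221/36, y = 13/3.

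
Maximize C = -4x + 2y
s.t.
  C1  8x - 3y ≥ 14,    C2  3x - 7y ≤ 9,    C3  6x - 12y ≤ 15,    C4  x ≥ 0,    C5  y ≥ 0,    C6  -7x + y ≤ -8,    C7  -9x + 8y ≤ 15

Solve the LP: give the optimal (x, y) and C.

Vertices and C = -4x + 2y:
  (7/4, 0) → C = -7
  (157/37, 246/37) → C = -136/37
  (5/2, 0) → C = -10
The feasible region is unbounded (it extends along (2, 1), (8, 9)), but C strictly decreases along every unbounded feasible direction, so there is no improving ray and the maximum is attained at a vertex.

At the optimal vertex, 8x - 3y = 14 and -9x + 8y = 15.
Solving simultaneously gives x = 157/37, y = 246/37.

x = 157/37, y = 246/37, maximum C = -136/37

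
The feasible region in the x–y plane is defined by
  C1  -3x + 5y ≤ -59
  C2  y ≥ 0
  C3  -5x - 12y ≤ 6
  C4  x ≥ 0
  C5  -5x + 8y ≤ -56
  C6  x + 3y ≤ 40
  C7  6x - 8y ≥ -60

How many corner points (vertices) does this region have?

Pairwise boundary intersections that survive every other constraint:
  (59/3, 0)
  (377/14, 61/14)
  (40, 0)

3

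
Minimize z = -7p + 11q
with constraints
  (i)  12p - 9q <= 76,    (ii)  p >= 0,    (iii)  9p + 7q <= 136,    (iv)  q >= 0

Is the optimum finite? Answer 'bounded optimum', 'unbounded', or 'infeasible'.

bounded optimum

Corner points and z = -7p + 11q:
  (1756/165, 316/55) → z = -1864/165
  (19/3, 0) → z = -133/3
  (0, 136/7) → z = 1496/7
  (0, 0) → z = 0
The feasible region has finitely many vertices and no improving ray; the minimum is -133/3 at (19/3, 0).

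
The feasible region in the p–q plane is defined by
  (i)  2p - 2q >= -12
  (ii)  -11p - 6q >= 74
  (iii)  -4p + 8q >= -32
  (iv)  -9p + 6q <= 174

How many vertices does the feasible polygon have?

Pairwise boundary intersections that survive every other constraint:
  (-110/17, -8/17)
  (-20, -14)
  (-25/7, -81/14)

3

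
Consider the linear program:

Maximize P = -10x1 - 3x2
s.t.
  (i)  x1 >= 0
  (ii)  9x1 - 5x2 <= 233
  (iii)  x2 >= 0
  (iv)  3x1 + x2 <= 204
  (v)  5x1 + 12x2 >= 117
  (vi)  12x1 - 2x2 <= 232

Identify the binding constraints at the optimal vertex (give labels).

(i) and (v)

Corner points and P = -10x1 - 3x2:
  (0, 204) → P = -612
  (0, 39/4) → P = -117/4
  (320/9, 292/3) → P = -5828/9
  (1509/77, 122/77) → P = -2208/11

The maximum is at (0, 39/4). Substituting into each constraint, equality holds for (i) and (v); the remaining constraints have slack.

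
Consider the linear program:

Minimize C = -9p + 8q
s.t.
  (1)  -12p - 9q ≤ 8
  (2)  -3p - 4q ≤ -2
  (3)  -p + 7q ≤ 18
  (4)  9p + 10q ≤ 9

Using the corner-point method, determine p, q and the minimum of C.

p = 8/3, q = -3/2, minimum C = -36

Feasible corners and C = -9p + 8q:
  (-58/25, 56/25) → C = 194/5
  (8/3, -3/2) → C = -36
  (-117/73, 171/73) → C = 2421/73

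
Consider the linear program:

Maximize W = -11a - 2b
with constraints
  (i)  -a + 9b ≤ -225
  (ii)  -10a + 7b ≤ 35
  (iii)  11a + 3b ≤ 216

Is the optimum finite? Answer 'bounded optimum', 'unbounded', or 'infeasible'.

From the feasible point (-1890/83, -2285/83), moving in the direction (-7, -10) keeps every constraint satisfied while W increases without bound.

unbounded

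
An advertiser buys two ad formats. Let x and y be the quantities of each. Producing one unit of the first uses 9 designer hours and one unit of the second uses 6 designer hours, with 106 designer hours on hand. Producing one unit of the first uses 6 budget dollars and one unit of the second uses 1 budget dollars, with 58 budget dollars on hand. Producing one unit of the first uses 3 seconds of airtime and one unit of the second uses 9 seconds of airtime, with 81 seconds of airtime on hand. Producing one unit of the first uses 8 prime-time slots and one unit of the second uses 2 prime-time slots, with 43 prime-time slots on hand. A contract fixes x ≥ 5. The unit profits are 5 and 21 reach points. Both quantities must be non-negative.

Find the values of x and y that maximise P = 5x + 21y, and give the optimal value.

x = 5, y = 3/2, maximum P = 113/2

Extreme points and P = 5x + 21y:
  (43/8, 0) → P = 215/8
  (5, 0) → P = 25
  (5, 3/2) → P = 113/2

The optimum lies where 8x + 2y = 43 and x = 5.
Solving simultaneously gives x = 5, y = 3/2.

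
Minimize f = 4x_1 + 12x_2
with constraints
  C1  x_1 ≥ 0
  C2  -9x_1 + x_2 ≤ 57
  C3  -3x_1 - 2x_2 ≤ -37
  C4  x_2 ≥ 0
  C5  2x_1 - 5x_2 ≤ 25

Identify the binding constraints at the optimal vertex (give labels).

C3 and C4

Feasible corners and f = 4x_1 + 12x_2:
  (0, 57) → f = 684
  (0, 37/2) → f = 222
  (37/3, 0) → f = 148/3
  (25/2, 0) → f = 50
The feasible region is unbounded (it extends along (1, 9), (5, 2)), but f strictly increases along every unbounded feasible direction, so there is no improving ray and the minimum is attained at a vertex.

The minimum is at (37/3, 0). Substituting into each constraint, equality holds for C3 and C4; the remaining constraints have slack.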